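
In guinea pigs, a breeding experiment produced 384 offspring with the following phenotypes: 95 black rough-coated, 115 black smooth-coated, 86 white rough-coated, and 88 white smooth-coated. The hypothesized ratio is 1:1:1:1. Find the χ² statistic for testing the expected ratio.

5.479

Total ratio parts = 4. Expected numbers out of 384:
  black rough-coated: 384 × 1/4 = 96
  black smooth-coated: 384 × 1/4 = 96
  white rough-coated: 384 × 1/4 = 96
  white smooth-coated: 384 × 1/4 = 96
χ² = Σ (O − E)² / E
  black rough-coated: (95 − 96)² / 96 = 0.0104
  black smooth-coated: (115 − 96)² / 96 = 3.7604
  white rough-coated: (86 − 96)² / 96 = 1.0417
  white smooth-coated: (88 − 96)² / 96 = 0.6667
χ² = 0.0104 + 3.7604 + 1.0417 + 0.6667 = 5.4792 ≈ 5.479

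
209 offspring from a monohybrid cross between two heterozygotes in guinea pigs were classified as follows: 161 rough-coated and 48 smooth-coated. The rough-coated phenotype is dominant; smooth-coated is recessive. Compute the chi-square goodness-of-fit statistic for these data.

0.461

For a monohybrid cross between heterozygotes with complete dominance, the expected phenotypic ratio is 3:1.
Expected counts for N = 209 under a 3:1 ratio (total parts = 4):
  rough-coated: 209 × 3/4 = 156.75
  smooth-coated: 209 × 1/4 = 52.25
χ² = Σ (O − E)² / E
  rough-coated: (161 − 156.75)² / 156.75 = 0.1152
  smooth-coated: (48 − 52.25)² / 52.25 = 0.3457
χ² = 0.1152 + 0.3457 = 0.4609 ≈ 0.461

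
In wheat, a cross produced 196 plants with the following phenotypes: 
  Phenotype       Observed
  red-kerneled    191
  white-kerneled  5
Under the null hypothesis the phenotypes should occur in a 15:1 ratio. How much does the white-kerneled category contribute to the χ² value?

Expected counts for N = 196 under a 15:1 ratio (total parts = 16):
  red-kerneled: 196 × 15/16 = 183.75
  white-kerneled: 196 × 1/16 = 12.25
Contribution of white-kerneled: (5 − 12.25)² / 12.25 = 4.2908

4.291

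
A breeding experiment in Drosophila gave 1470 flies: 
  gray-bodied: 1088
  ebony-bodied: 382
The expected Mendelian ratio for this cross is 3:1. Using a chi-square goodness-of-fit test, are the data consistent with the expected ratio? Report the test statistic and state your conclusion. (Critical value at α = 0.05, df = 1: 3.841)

0.763; consistent

Under the 3:1 hypothesis (Σ ratio = 4, N = 1470):
  gray-bodied: 1470 × 3/4 = 1102.5
  ebony-bodied: 1470 × 1/4 = 367.5
χ² = Σ (O − E)² / E
  gray-bodied: (1088 − 1102.5)² / 1102.5 = 0.1907
  ebony-bodied: (382 − 367.5)² / 367.5 = 0.5721
χ² = 0.1907 + 0.5721 = 0.7628 ≈ 0.763
Degrees of freedom = 2 − 1 = 1; critical value at α = 0.05 is 3.841.
Since 0.763 < 3.841, we fail to reject the null hypothesis — the data are consistent with the 3:1 ratio.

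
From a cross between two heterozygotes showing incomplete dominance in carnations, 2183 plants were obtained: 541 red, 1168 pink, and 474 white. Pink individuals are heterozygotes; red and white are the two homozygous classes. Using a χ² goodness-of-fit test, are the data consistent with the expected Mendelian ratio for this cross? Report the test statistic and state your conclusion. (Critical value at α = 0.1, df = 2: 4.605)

14.836; not consistent

With incomplete dominance, a heterozygote × heterozygote cross gives a 1:2:1 phenotypic ratio.
Total ratio parts = 4. Expected numbers out of 2183:
  red: 2183 × 1/4 = 545.75
  pink: 2183 × 2/4 = 1091.5
  white: 2183 × 1/4 = 545.75
χ² = Σ (O − E)² / E
  red: (541 − 545.75)² / 545.75 = 0.0413
  pink: (1168 − 1091.5)² / 1091.5 = 5.3617
  white: (474 − 545.75)² / 545.75 = 9.4330
χ² = 0.0413 + 5.3617 + 9.4330 = 14.836
Degrees of freedom = 3 − 1 = 2; critical value at α = 0.1 is 4.605.
Since 14.836 > 4.605, we reject the null hypothesis — the data do not fit the 1:2:1 ratio.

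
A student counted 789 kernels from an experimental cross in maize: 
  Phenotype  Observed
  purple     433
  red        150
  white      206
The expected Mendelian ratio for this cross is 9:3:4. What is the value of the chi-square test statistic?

0.680

The 9:3:4 ratio has 16 parts, so with N = 789 the expected counts are:
  purple: 789 × 9/16 = 443.8125
  red: 789 × 3/16 = 147.9375
  white: 789 × 4/16 = 197.25
χ² = Σ (O − E)² / E
  purple: (433 − 443.8125)² / 443.8125 = 0.2634
  red: (150 − 147.9375)² / 147.9375 = 0.0288
  white: (206 − 197.25)² / 197.25 = 0.3881
χ² = 0.2634 + 0.0288 + 0.3881 = 0.6803 ≈ 0.680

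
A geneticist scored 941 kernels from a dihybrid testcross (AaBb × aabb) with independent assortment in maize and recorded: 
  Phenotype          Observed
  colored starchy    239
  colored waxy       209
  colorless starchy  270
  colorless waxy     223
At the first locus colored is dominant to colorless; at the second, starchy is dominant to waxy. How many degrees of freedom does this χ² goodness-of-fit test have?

A dihybrid testcross with independent assortment gives a 1:1:1:1 ratio.
A goodness-of-fit test with 4 phenotype classes has df = 4 − 1 = 3.

3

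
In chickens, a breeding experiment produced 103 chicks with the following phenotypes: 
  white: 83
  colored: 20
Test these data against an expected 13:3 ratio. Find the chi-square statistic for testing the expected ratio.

Under the 13:3 hypothesis (Σ ratio = 16, N = 103):
  white: 103 × 13/16 = 83.6875
  colored: 103 × 3/16 = 19.3125
χ² = Σ (O − E)² / E
  white: (83 − 83.6875)² / 83.6875 = 0.0056
  colored: (20 − 19.3125)² / 19.3125 = 0.0245
χ² = 0.0056 + 0.0245 = 0.0301 ≈ 0.030

0.030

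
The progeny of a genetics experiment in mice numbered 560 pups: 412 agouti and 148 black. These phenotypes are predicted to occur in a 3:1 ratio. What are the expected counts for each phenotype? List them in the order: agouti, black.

420, 140

The 3:1 ratio has 4 parts, so with N = 560 the expected counts are:
  agouti: 560 × 3/4 = 420
  black: 560 × 1/4 = 140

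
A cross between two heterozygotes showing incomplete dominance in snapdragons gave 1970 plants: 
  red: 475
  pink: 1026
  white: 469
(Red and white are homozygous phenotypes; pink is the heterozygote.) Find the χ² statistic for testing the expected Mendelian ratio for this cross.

3.450

With incomplete dominance, a heterozygote × heterozygote cross gives a 1:2:1 phenotypic ratio.
Total ratio parts = 4. Expected numbers out of 1970:
  red: 1970 × 1/4 = 492.5
  pink: 1970 × 2/4 = 985
  white: 1970 × 1/4 = 492.5
χ² = Σ (O − E)² / E
  red: (475 − 492.5)² / 492.5 = 0.6218
  pink: (1026 − 985)² / 985 = 1.7066
  white: (469 − 492.5)² / 492.5 = 1.1213
χ² = 0.6218 + 1.7066 + 1.1213 = 3.4497 ≈ 3.450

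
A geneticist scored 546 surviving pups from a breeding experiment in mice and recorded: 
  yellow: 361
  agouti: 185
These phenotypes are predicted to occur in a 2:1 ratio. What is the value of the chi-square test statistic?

The 2:1 ratio has 3 parts, so with N = 546 the expected counts are:
  yellow: 546 × 2/3 = 364
  agouti: 546 × 1/3 = 182
χ² = Σ (O − E)² / E
  yellow: (361 − 364)² / 364 = 0.0247
  agouti: (185 − 182)² / 182 = 0.0495
χ² = 0.0247 + 0.0495 = 0.0742 ≈ 0.074

0.074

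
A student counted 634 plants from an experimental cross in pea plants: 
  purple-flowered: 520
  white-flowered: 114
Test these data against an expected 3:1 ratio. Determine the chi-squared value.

16.658

Expected counts for N = 634 under a 3:1 ratio (total parts = 4):
  purple-flowered: 634 × 3/4 = 475.5
  white-flowered: 634 × 1/4 = 158.5
χ² = Σ (O − E)² / E
  purple-flowered: (520 − 475.5)² / 475.5 = 4.1646
  white-flowered: (114 − 158.5)² / 158.5 = 12.4937
χ² = 4.1646 + 12.4937 = 16.6583 ≈ 16.658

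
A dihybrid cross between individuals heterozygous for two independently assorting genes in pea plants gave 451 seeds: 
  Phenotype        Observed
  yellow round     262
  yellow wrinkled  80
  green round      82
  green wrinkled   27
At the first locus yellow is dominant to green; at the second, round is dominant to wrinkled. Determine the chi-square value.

A dihybrid F₂ with independent assortment and complete dominance at both loci gives a 9:3:3:1 phenotypic ratio.
Under the 9:3:3:1 hypothesis (Σ ratio = 16, N = 451):
  yellow round: 451 × 9/16 = 253.6875
  yellow wrinkled: 451 × 3/16 = 84.5625
  green round: 451 × 3/16 = 84.5625
  green wrinkled: 451 × 1/16 = 28.1875
χ² = Σ (O − E)² / E
  yellow round: (262 − 253.6875)² / 253.6875 = 0.2724
  yellow wrinkled: (80 − 84.5625)² / 84.5625 = 0.2462
  green round: (82 − 84.5625)² / 84.5625 = 0.0777
  green wrinkled: (27 − 28.1875)² / 28.1875 = 0.0500
χ² = 0.2724 + 0.2462 + 0.0777 + 0.0500 = 0.6463 ≈ 0.646

0.646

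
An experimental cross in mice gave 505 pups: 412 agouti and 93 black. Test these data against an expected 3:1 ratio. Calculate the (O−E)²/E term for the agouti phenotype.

Total ratio parts = 4. Expected numbers out of 505:
  agouti: 505 × 3/4 = 378.75
  black: 505 × 1/4 = 126.25
Contribution of agouti: (412 − 378.75)² / 378.75 = 2.9190

2.919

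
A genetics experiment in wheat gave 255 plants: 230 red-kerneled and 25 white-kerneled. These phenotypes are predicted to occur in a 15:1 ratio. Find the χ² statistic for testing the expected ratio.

Expected counts for N = 255 under a 15:1 ratio (total parts = 16):
  red-kerneled: 255 × 15/16 = 239.0625
  white-kerneled: 255 × 1/16 = 15.9375
χ² = Σ (O − E)² / E
  red-kerneled: (230 − 239.0625)² / 239.0625 = 0.3435
  white-kerneled: (25 − 15.9375)² / 15.9375 = 5.1532
χ² = 0.3435 + 5.1532 = 5.4967 ≈ 5.497

5.497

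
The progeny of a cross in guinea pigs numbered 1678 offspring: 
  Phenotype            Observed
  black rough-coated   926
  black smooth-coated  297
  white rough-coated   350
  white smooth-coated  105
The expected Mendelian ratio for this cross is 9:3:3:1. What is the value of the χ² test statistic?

The 9:3:3:1 ratio has 16 parts, so with N = 1678 the expected counts are:
  black rough-coated: 1678 × 9/16 = 943.875
  black smooth-coated: 1678 × 3/16 = 314.625
  white rough-coated: 1678 × 3/16 = 314.625
  white smooth-coated: 1678 × 1/16 = 104.875
χ² = Σ (O − E)² / E
  black rough-coated: (926 − 943.875)² / 943.875 = 0.3385
  black smooth-coated: (297 − 314.625)² / 314.625 = 0.9873
  white rough-coated: (350 − 314.625)² / 314.625 = 3.9774
  white smooth-coated: (105 − 104.875)² / 104.875 = 0.0001
χ² = 0.3385 + 0.9873 + 3.9774 + 0.0001 = 5.3033 ≈ 5.303

5.303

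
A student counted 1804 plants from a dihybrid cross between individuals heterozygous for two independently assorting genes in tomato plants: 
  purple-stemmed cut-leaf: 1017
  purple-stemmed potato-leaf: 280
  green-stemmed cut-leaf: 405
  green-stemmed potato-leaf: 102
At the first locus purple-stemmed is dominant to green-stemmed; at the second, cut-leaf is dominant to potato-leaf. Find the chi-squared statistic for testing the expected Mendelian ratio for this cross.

A dihybrid F₂ with independent assortment and complete dominance at both loci gives a 9:3:3:1 phenotypic ratio.
Expected counts for N = 1804 under a 9:3:3:1 ratio (total parts = 16):
  purple-stemmed cut-leaf: 1804 × 9/16 = 1014.75
  purple-stemmed potato-leaf: 1804 × 3/16 = 338.25
  green-stemmed cut-leaf: 1804 × 3/16 = 338.25
  green-stemmed potato-leaf: 1804 × 1/16 = 112.75
χ² = Σ (O − E)² / E
  purple-stemmed cut-leaf: (1017 − 1014.75)² / 1014.75 = 0.0050
  purple-stemmed potato-leaf: (280 − 338.25)² / 338.25 = 10.0312
  green-stemmed cut-leaf: (405 − 338.25)² / 338.25 = 13.1724
  green-stemmed potato-leaf: (102 − 112.75)² / 112.75 = 1.0249
χ² = 0.0050 + 10.0312 + 13.1724 + 1.0249 = 24.2335 ≈ 24.234

24.234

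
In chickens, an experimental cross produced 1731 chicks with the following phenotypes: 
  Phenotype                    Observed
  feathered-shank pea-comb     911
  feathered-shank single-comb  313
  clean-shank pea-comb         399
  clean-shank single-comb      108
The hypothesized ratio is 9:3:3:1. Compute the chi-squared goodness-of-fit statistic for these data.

21.520

The 9:3:3:1 ratio has 16 parts, so with N = 1731 the expected counts are:
  feathered-shank pea-comb: 1731 × 9/16 = 973.6875
  feathered-shank single-comb: 1731 × 3/16 = 324.5625
  clean-shank pea-comb: 1731 × 3/16 = 324.5625
  clean-shank single-comb: 1731 × 1/16 = 108.1875
χ² = Σ (O − E)² / E
  feathered-shank pea-comb: (911 − 973.6875)² / 973.6875 = 4.0359
  feathered-shank single-comb: (313 − 324.5625)² / 324.5625 = 0.4119
  clean-shank pea-comb: (399 − 324.5625)² / 324.5625 = 17.0720
  clean-shank single-comb: (108 − 108.1875)² / 108.1875 = 0.0003
χ² = 4.0359 + 0.4119 + 17.0720 + 0.0003 = 21.5201 ≈ 21.520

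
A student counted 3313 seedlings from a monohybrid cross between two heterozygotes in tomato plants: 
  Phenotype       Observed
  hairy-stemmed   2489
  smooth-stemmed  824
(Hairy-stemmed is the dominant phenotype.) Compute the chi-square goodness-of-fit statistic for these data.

For a monohybrid cross between heterozygotes with complete dominance, the expected phenotypic ratio is 3:1.
The 3:1 ratio has 4 parts, so with N = 3313 the expected counts are:
  hairy-stemmed: 3313 × 3/4 = 2484.75
  smooth-stemmed: 3313 × 1/4 = 828.25
χ² = Σ (O − E)² / E
  hairy-stemmed: (2489 − 2484.75)² / 2484.75 = 0.0073
  smooth-stemmed: (824 − 828.25)² / 828.25 = 0.0218
χ² = 0.0073 + 0.0218 = 0.0291 ≈ 0.029

0.029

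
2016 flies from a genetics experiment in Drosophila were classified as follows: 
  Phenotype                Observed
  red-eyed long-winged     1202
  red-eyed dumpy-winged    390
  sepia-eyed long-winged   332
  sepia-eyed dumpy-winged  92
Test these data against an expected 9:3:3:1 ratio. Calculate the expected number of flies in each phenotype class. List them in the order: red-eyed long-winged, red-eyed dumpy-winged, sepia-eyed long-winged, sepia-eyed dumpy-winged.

1134, 378, 378, 126

Expected counts for N = 2016 under a 9:3:3:1 ratio (total parts = 16):
  red-eyed long-winged: 2016 × 9/16 = 1134
  red-eyed dumpy-winged: 2016 × 3/16 = 378
  sepia-eyed long-winged: 2016 × 3/16 = 378
  sepia-eyed dumpy-winged: 2016 × 1/16 = 126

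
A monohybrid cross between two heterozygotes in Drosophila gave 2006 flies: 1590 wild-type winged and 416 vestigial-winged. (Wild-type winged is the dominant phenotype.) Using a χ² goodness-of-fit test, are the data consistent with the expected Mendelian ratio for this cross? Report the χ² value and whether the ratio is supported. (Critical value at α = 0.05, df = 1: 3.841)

For a monohybrid cross between heterozygotes with complete dominance, the expected phenotypic ratio is 3:1.
The 3:1 ratio has 4 parts, so with N = 2006 the expected counts are:
  wild-type winged: 2006 × 3/4 = 1504.5
  vestigial-winged: 2006 × 1/4 = 501.5
χ² = Σ (O − E)² / E
  wild-type winged: (1590 − 1504.5)² / 1504.5 = 4.8589
  vestigial-winged: (416 − 501.5)² / 501.5 = 14.5768
χ² = 4.8589 + 14.5768 = 19.4357 ≈ 19.436
Degrees of freedom = 2 − 1 = 1; critical value at α = 0.05 is 3.841.
Since 19.436 > 3.841, we reject the null hypothesis — the data do not fit the 3:1 ratio.

19.436; not consistent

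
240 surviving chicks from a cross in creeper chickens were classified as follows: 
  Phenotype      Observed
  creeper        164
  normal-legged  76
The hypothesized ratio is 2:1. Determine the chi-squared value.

0.300

Under the 2:1 hypothesis (Σ ratio = 3, N = 240):
  creeper: 240 × 2/3 = 160
  normal-legged: 240 × 1/3 = 80
χ² = Σ (O − E)² / E
  creeper: (164 − 160)² / 160 = 0.1000
  normal-legged: (76 − 80)² / 80 = 0.2000
χ² = 0.1000 + 0.2000 = 0.300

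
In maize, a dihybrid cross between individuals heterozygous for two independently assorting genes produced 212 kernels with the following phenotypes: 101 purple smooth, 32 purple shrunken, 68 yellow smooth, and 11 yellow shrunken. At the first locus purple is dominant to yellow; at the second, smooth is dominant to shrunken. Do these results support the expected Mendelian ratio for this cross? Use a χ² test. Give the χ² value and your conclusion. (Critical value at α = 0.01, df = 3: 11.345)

A dihybrid F₂ with independent assortment and complete dominance at both loci gives a 9:3:3:1 phenotypic ratio.
Expected counts for N = 212 under a 9:3:3:1 ratio (total parts = 16):
  purple smooth: 212 × 9/16 = 119.25
  purple shrunken: 212 × 3/16 = 39.75
  yellow smooth: 212 × 3/16 = 39.75
  yellow shrunken: 212 × 1/16 = 13.25
χ² = Σ (O − E)² / E
  purple smooth: (101 − 119.25)² / 119.25 = 2.7930
  purple shrunken: (32 − 39.75)² / 39.75 = 1.5110
  yellow smooth: (68 − 39.75)² / 39.75 = 20.0770
  yellow shrunken: (11 − 13.25)² / 13.25 = 0.3821
χ² = 2.7930 + 1.5110 + 20.0770 + 0.3821 = 24.7631 ≈ 24.763
Degrees of freedom = 4 − 1 = 3; critical value at α = 0.01 is 11.345.
Since 24.763 > 11.345, we reject the null hypothesis — the data do not fit the 9:3:3:1 ratio.

24.763; not consistent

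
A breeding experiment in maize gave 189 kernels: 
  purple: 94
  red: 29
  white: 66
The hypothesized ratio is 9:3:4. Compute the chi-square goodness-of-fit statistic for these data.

10.036

Under the 9:3:4 hypothesis (Σ ratio = 16, N = 189):
  purple: 189 × 9/16 = 106.3125
  red: 189 × 3/16 = 35.4375
  white: 189 × 4/16 = 47.25
χ² = Σ (O − E)² / E
  purple: (94 − 106.3125)² / 106.3125 = 1.4260
  red: (29 − 35.4375)² / 35.4375 = 1.1694
  white: (66 − 47.25)² / 47.25 = 7.4405
χ² = 1.4260 + 1.1694 + 7.4405 = 10.0359 ≈ 10.036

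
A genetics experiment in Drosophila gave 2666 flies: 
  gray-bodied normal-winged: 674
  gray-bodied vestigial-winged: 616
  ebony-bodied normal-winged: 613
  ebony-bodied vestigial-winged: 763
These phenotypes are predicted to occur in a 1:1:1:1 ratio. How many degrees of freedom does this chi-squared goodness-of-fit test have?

A goodness-of-fit test with 4 phenotype classes has df = 4 − 1 = 3.

3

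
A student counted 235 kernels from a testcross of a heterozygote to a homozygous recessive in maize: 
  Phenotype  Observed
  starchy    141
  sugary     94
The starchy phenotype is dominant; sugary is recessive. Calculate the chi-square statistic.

A testcross of a heterozygote (Aa × aa) gives a 1:1 phenotypic ratio.
Under the 1:1 hypothesis (Σ ratio = 2, N = 235):
  starchy: 235 × 1/2 = 117.5
  sugary: 235 × 1/2 = 117.5
χ² = Σ (O − E)² / E
  starchy: (141 − 117.5)² / 117.5 = 4.7000
  sugary: (94 − 117.5)² / 117.5 = 4.7000
χ² = 4.7000 + 4.7000 = 9.400

9.400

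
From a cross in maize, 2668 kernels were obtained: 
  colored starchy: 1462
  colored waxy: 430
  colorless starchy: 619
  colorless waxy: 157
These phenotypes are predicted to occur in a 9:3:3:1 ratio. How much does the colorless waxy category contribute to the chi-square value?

Under the 9:3:3:1 hypothesis (Σ ratio = 16, N = 2668):
  colored starchy: 2668 × 9/16 = 1500.75
  colored waxy: 2668 × 3/16 = 500.25
  colorless starchy: 2668 × 3/16 = 500.25
  colorless waxy: 2668 × 1/16 = 166.75
Contribution of colorless waxy: (157 − 166.75)² / 166.75 = 0.5701

0.570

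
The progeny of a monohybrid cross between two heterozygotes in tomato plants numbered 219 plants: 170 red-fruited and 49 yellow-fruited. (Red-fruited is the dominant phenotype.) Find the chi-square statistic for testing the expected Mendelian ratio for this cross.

For a monohybrid cross between heterozygotes with complete dominance, the expected phenotypic ratio is 3:1.
Under the 3:1 hypothesis (Σ ratio = 4, N = 219):
  red-fruited: 219 × 3/4 = 164.25
  yellow-fruited: 219 × 1/4 = 54.75
χ² = Σ (O − E)² / E
  red-fruited: (170 − 164.25)² / 164.25 = 0.2013
  yellow-fruited: (49 − 54.75)² / 54.75 = 0.6039
χ² = 0.2013 + 0.6039 = 0.8052 ≈ 0.805

0.805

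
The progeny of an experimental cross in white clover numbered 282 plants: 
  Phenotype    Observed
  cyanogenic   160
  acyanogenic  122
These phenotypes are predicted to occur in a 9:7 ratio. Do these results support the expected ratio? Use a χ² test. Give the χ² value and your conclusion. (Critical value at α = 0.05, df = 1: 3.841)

Total ratio parts = 16. Expected numbers out of 282:
  cyanogenic: 282 × 9/16 = 158.625
  acyanogenic: 282 × 7/16 = 123.375
χ² = Σ (O − E)² / E
  cyanogenic: (160 − 158.625)² / 158.625 = 0.0119
  acyanogenic: (122 − 123.375)² / 123.375 = 0.0153
χ² = 0.0119 + 0.0153 = 0.0272 ≈ 0.027
Degrees of freedom = 2 − 1 = 1; critical value at α = 0.05 is 3.841.
Since 0.027 < 3.841, we fail to reject the null hypothesis — the data are consistent with the 9:7 ratio.

0.027; consistent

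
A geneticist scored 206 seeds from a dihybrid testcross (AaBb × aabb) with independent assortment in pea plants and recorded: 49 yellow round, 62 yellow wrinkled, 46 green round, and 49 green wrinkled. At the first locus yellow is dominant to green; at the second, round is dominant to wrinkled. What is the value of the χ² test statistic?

2.971

A dihybrid testcross with independent assortment gives a 1:1:1:1 ratio.
Total ratio parts = 4. Expected numbers out of 206:
  yellow round: 206 × 1/4 = 51.5
  yellow wrinkled: 206 × 1/4 = 51.5
  green round: 206 × 1/4 = 51.5
  green wrinkled: 206 × 1/4 = 51.5
χ² = Σ (O − E)² / E
  yellow round: (49 − 51.5)² / 51.5 = 0.1214
  yellow wrinkled: (62 − 51.5)² / 51.5 = 2.1408
  green round: (46 − 51.5)² / 51.5 = 0.5874
  green wrinkled: (49 − 51.5)² / 51.5 = 0.1214
χ² = 0.1214 + 2.1408 + 0.5874 + 0.1214 = 2.971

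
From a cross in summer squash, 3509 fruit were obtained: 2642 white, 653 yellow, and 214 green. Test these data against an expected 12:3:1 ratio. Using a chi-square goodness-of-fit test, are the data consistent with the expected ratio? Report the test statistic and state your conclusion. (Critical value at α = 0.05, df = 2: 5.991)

0.206; consistent

The 12:3:1 ratio has 16 parts, so with N = 3509 the expected counts are:
  white: 3509 × 12/16 = 2631.75
  yellow: 3509 × 3/16 = 657.9375
  green: 3509 × 1/16 = 219.3125
χ² = Σ (O − E)² / E
  white: (2642 − 2631.75)² / 2631.75 = 0.0399
  yellow: (653 − 657.9375)² / 657.9375 = 0.0371
  green: (214 − 219.3125)² / 219.3125 = 0.1287
χ² = 0.0399 + 0.0371 + 0.1287 = 0.2057 ≈ 0.206
Degrees of freedom = 3 − 1 = 2; critical value at α = 0.05 is 5.991.
Since 0.206 < 5.991, we fail to reject the null hypothesis — the data are consistent with the 12:3:1 ratio.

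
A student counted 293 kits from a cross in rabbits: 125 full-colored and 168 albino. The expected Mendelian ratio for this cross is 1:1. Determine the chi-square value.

Under the 1:1 hypothesis (Σ ratio = 2, N = 293):
  full-colored: 293 × 1/2 = 146.5
  albino: 293 × 1/2 = 146.5
χ² = Σ (O − E)² / E
  full-colored: (125 − 146.5)² / 146.5 = 3.1553
  albino: (168 − 146.5)² / 146.5 = 3.1553
χ² = 3.1553 + 3.1553 = 6.3106 ≈ 6.311

6.311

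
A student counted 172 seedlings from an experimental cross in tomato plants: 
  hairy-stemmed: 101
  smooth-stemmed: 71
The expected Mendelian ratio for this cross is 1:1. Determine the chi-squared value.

5.233

Expected counts for N = 172 under a 1:1 ratio (total parts = 2):
  hairy-stemmed: 172 × 1/2 = 86
  smooth-stemmed: 172 × 1/2 = 86
χ² = Σ (O − E)² / E
  hairy-stemmed: (101 − 86)² / 86 = 2.6163
  smooth-stemmed: (71 − 86)² / 86 = 2.6163
χ² = 2.6163 + 2.6163 = 5.2326 ≈ 5.233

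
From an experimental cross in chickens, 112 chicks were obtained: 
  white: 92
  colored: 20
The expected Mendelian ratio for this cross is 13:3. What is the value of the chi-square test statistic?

Expected counts for N = 112 under a 13:3 ratio (total parts = 16):
  white: 112 × 13/16 = 91
  colored: 112 × 3/16 = 21
χ² = Σ (O − E)² / E
  white: (92 − 91)² / 91 = 0.0110
  colored: (20 − 21)² / 21 = 0.0476
χ² = 0.0110 + 0.0476 = 0.0586 ≈ 0.059

0.059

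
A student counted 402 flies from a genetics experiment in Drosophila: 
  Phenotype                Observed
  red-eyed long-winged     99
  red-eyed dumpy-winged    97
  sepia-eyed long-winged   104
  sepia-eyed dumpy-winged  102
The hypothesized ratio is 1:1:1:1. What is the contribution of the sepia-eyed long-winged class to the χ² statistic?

Total ratio parts = 4. Expected numbers out of 402:
  red-eyed long-winged: 402 × 1/4 = 100.5
  red-eyed dumpy-winged: 402 × 1/4 = 100.5
  sepia-eyed long-winged: 402 × 1/4 = 100.5
  sepia-eyed dumpy-winged: 402 × 1/4 = 100.5
Contribution of sepia-eyed long-winged: (104 − 100.5)² / 100.5 = 0.1219

0.122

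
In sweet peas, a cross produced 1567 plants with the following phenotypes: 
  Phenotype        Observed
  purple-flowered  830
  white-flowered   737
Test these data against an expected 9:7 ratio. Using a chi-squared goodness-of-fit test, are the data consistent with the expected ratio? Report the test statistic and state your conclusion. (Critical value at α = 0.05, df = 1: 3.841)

Total ratio parts = 16. Expected numbers out of 1567:
  purple-flowered: 1567 × 9/16 = 881.4375
  white-flowered: 1567 × 7/16 = 685.5625
χ² = Σ (O − E)² / E
  purple-flowered: (830 − 881.4375)² / 881.4375 = 3.0017
  white-flowered: (737 − 685.5625)² / 685.5625 = 3.8593
χ² = 3.0017 + 3.8593 = 6.861
Degrees of freedom = 2 − 1 = 1; critical value at α = 0.05 is 3.841.
Since 6.861 > 3.841, we reject the null hypothesis — the data do not fit the 9:7 ratio.

6.861; not consistent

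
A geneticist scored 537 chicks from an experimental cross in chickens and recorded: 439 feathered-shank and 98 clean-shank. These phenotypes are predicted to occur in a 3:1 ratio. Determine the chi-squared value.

Under the 3:1 hypothesis (Σ ratio = 4, N = 537):
  feathered-shank: 537 × 3/4 = 402.75
  clean-shank: 537 × 1/4 = 134.25
χ² = Σ (O − E)² / E
  feathered-shank: (439 − 402.75)² / 402.75 = 3.2627
  clean-shank: (98 − 134.25)² / 134.25 = 9.7882
χ² = 3.2627 + 9.7882 = 13.0509 ≈ 13.051

13.051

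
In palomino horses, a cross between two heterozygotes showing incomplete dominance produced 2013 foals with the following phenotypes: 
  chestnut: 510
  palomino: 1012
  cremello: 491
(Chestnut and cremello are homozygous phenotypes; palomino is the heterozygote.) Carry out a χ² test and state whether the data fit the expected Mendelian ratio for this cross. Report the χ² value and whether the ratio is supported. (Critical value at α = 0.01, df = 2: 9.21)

0.419; consistent

With incomplete dominance, a heterozygote × heterozygote cross gives a 1:2:1 phenotypic ratio.
Total ratio parts = 4. Expected numbers out of 2013:
  chestnut: 2013 × 1/4 = 503.25
  palomino: 2013 × 2/4 = 1006.5
  cremello: 2013 × 1/4 = 503.25
χ² = Σ (O − E)² / E
  chestnut: (510 − 503.25)² / 503.25 = 0.0905
  palomino: (1012 − 1006.5)² / 1006.5 = 0.0301
  cremello: (491 − 503.25)² / 503.25 = 0.2982
χ² = 0.0905 + 0.0301 + 0.2982 = 0.4188 ≈ 0.419
Degrees of freedom = 3 − 1 = 2; critical value at α = 0.01 is 9.21.
Since 0.419 < 9.21, we fail to reject the null hypothesis — the data are consistent with the 1:2:1 ratio.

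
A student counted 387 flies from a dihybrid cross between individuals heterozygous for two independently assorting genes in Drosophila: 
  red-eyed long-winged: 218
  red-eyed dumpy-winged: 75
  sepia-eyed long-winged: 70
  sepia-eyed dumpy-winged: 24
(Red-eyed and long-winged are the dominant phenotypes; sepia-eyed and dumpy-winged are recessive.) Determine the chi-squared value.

0.174

A dihybrid F₂ with independent assortment and complete dominance at both loci gives a 9:3:3:1 phenotypic ratio.
Expected counts for N = 387 under a 9:3:3:1 ratio (total parts = 16):
  red-eyed long-winged: 387 × 9/16 = 217.6875
  red-eyed dumpy-winged: 387 × 3/16 = 72.5625
  sepia-eyed long-winged: 387 × 3/16 = 72.5625
  sepia-eyed dumpy-winged: 387 × 1/16 = 24.1875
χ² = Σ (O − E)² / E
  red-eyed long-winged: (218 − 217.6875)² / 217.6875 = 0.0004
  red-eyed dumpy-winged: (75 − 72.5625)² / 72.5625 = 0.0819
  sepia-eyed long-winged: (70 − 72.5625)² / 72.5625 = 0.0905
  sepia-eyed dumpy-winged: (24 − 24.1875)² / 24.1875 = 0.0015
χ² = 0.0004 + 0.0819 + 0.0905 + 0.0015 = 0.1743 ≈ 0.174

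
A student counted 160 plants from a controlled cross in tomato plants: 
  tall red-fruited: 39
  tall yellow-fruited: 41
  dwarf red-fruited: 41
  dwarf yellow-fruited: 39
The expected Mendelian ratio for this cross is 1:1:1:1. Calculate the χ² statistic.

Under the 1:1:1:1 hypothesis (Σ ratio = 4, N = 160):
  tall red-fruited: 160 × 1/4 = 40
  tall yellow-fruited: 160 × 1/4 = 40
  dwarf red-fruited: 160 × 1/4 = 40
  dwarf yellow-fruited: 160 × 1/4 = 40
χ² = Σ (O − E)² / E
  tall red-fruited: (39 − 40)² / 40 = 0.0250
  tall yellow-fruited: (41 − 40)² / 40 = 0.0250
  dwarf red-fruited: (41 − 40)² / 40 = 0.0250
  dwarf yellow-fruited: (39 − 40)² / 40 = 0.0250
χ² = 0.0250 + 0.0250 + 0.0250 + 0.0250 = 0.100

0.100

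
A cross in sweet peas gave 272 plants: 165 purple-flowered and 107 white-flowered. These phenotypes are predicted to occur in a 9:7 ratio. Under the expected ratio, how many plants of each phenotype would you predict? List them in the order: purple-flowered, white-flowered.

153, 119

Expected counts for N = 272 under a 9:7 ratio (total parts = 16):
  purple-flowered: 272 × 9/16 = 153
  white-flowered: 272 × 7/16 = 119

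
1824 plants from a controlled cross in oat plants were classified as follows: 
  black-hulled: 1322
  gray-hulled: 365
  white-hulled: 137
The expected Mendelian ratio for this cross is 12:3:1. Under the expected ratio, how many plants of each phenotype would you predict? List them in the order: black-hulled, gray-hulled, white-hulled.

Under the 12:3:1 hypothesis (Σ ratio = 16, N = 1824):
  black-hulled: 1824 × 12/16 = 1368
  gray-hulled: 1824 × 3/16 = 342
  white-hulled: 1824 × 1/16 = 114

1368, 342, 114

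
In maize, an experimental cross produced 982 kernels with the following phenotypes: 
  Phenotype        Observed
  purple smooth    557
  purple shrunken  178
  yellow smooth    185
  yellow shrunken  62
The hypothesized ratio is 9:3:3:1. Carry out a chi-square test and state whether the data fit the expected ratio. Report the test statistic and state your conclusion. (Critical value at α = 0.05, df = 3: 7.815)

Expected counts for N = 982 under a 9:3:3:1 ratio (total parts = 16):
  purple smooth: 982 × 9/16 = 552.375
  purple shrunken: 982 × 3/16 = 184.125
  yellow smooth: 982 × 3/16 = 184.125
  yellow shrunken: 982 × 1/16 = 61.375
χ² = Σ (O − E)² / E
  purple smooth: (557 − 552.375)² / 552.375 = 0.0387
  purple shrunken: (178 − 184.125)² / 184.125 = 0.2038
  yellow smooth: (185 − 184.125)² / 184.125 = 0.0042
  yellow shrunken: (62 − 61.375)² / 61.375 = 0.0064
χ² = 0.0387 + 0.2038 + 0.0042 + 0.0064 = 0.2531 ≈ 0.253
Degrees of freedom = 4 − 1 = 3; critical value at α = 0.05 is 7.815.
Since 0.253 < 7.815, we fail to reject the null hypothesis — the data are consistent with the 9:3:3:1 ratio.

0.253; consistent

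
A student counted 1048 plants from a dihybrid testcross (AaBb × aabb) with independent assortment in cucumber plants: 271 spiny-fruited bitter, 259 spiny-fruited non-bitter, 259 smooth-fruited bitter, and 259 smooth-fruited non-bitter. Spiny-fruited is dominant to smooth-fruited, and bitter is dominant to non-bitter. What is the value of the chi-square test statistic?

0.412

A dihybrid testcross with independent assortment gives a 1:1:1:1 ratio.
Expected counts for N = 1048 under a 1:1:1:1 ratio (total parts = 4):
  spiny-fruited bitter: 1048 × 1/4 = 262
  spiny-fruited non-bitter: 1048 × 1/4 = 262
  smooth-fruited bitter: 1048 × 1/4 = 262
  smooth-fruited non-bitter: 1048 × 1/4 = 262
χ² = Σ (O − E)² / E
  spiny-fruited bitter: (271 − 262)² / 262 = 0.3092
  spiny-fruited non-bitter: (259 − 262)² / 262 = 0.0344
  smooth-fruited bitter: (259 − 262)² / 262 = 0.0344
  smooth-fruited non-bitter: (259 − 262)² / 262 = 0.0344
χ² = 0.3092 + 0.0344 + 0.0344 + 0.0344 = 0.4124 ≈ 0.412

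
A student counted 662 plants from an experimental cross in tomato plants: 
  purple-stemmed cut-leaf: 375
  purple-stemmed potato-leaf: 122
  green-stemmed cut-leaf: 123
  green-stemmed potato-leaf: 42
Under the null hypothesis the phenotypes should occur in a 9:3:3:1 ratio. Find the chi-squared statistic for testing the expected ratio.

Expected counts for N = 662 under a 9:3:3:1 ratio (total parts = 16):
  purple-stemmed cut-leaf: 662 × 9/16 = 372.375
  purple-stemmed potato-leaf: 662 × 3/16 = 124.125
  green-stemmed cut-leaf: 662 × 3/16 = 124.125
  green-stemmed potato-leaf: 662 × 1/16 = 41.375
χ² = Σ (O − E)² / E
  purple-stemmed cut-leaf: (375 − 372.375)² / 372.375 = 0.0185
  purple-stemmed potato-leaf: (122 − 124.125)² / 124.125 = 0.0364
  green-stemmed cut-leaf: (123 − 124.125)² / 124.125 = 0.0102
  green-stemmed potato-leaf: (42 − 41.375)² / 41.375 = 0.0094
χ² = 0.0185 + 0.0364 + 0.0102 + 0.0094 = 0.0745 ≈ 0.075

0.075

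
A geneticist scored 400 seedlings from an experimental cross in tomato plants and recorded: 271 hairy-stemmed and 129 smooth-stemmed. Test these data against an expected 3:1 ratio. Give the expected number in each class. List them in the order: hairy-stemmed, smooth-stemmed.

300, 100

Under the 3:1 hypothesis (Σ ratio = 4, N = 400):
  hairy-stemmed: 400 × 3/4 = 300
  smooth-stemmed: 400 × 1/4 = 100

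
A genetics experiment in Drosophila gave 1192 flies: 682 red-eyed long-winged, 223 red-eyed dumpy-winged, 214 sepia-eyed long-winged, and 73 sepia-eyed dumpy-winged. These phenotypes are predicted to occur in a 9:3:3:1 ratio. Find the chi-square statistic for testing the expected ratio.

0.632

Total ratio parts = 16. Expected numbers out of 1192:
  red-eyed long-winged: 1192 × 9/16 = 670.5
  red-eyed dumpy-winged: 1192 × 3/16 = 223.5
  sepia-eyed long-winged: 1192 × 3/16 = 223.5
  sepia-eyed dumpy-winged: 1192 × 1/16 = 74.5
χ² = Σ (O − E)² / E
  red-eyed long-winged: (682 − 670.5)² / 670.5 = 0.1972
  red-eyed dumpy-winged: (223 − 223.5)² / 223.5 = 0.0011
  sepia-eyed long-winged: (214 − 223.5)² / 223.5 = 0.4038
  sepia-eyed dumpy-winged: (73 − 74.5)² / 74.5 = 0.0302
χ² = 0.1972 + 0.0011 + 0.4038 + 0.0302 = 0.6323 ≈ 0.632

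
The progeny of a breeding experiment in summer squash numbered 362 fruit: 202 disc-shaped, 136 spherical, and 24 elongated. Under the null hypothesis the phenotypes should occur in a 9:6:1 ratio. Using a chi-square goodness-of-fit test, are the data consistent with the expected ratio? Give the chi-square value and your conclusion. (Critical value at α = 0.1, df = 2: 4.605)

Expected counts for N = 362 under a 9:6:1 ratio (total parts = 16):
  disc-shaped: 362 × 9/16 = 203.625
  spherical: 362 × 6/16 = 135.75
  elongated: 362 × 1/16 = 22.625
χ² = Σ (O − E)² / E
  disc-shaped: (202 − 203.625)² / 203.625 = 0.0130
  spherical: (136 − 135.75)² / 135.75 = 0.0005
  elongated: (24 − 22.625)² / 22.625 = 0.0836
χ² = 0.0130 + 0.0005 + 0.0836 = 0.0971 ≈ 0.097
Degrees of freedom = 3 − 1 = 2; critical value at α = 0.1 is 4.605.
Since 0.097 < 4.605, we fail to reject the null hypothesis — the data are consistent with the 9:6:1 ratio.

0.097; consistent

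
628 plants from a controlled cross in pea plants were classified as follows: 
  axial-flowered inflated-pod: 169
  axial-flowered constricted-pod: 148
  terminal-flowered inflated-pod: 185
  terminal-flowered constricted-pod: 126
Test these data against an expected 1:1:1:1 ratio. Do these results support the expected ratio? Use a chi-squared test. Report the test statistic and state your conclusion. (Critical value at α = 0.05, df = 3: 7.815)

Total ratio parts = 4. Expected numbers out of 628:
  axial-flowered inflated-pod: 628 × 1/4 = 157
  axial-flowered constricted-pod: 628 × 1/4 = 157
  terminal-flowered inflated-pod: 628 × 1/4 = 157
  terminal-flowered constricted-pod: 628 × 1/4 = 157
χ² = Σ (O − E)² / E
  axial-flowered inflated-pod: (169 − 157)² / 157 = 0.9172
  axial-flowered constricted-pod: (148 − 157)² / 157 = 0.5159
  terminal-flowered inflated-pod: (185 − 157)² / 157 = 4.9936
  terminal-flowered constricted-pod: (126 − 157)² / 157 = 6.1210
χ² = 0.9172 + 0.5159 + 4.9936 + 6.1210 = 12.5477 ≈ 12.548
Degrees of freedom = 4 − 1 = 3; critical value at α = 0.05 is 7.815.
Since 12.548 > 7.815, we reject the null hypothesis — the data do not fit the 1:1:1:1 ratio.

12.548; not consistent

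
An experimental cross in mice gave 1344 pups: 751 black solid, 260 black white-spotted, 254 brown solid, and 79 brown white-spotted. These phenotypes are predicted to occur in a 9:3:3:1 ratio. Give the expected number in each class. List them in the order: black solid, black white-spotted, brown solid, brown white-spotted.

756, 252, 252, 84

Total ratio parts = 16. Expected numbers out of 1344:
  black solid: 1344 × 9/16 = 756
  black white-spotted: 1344 × 3/16 = 252
  brown solid: 1344 × 3/16 = 252
  brown white-spotted: 1344 × 1/16 = 84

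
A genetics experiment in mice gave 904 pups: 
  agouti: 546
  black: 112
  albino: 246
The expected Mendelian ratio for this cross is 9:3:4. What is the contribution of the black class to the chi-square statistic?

19.506

Expected counts for N = 904 under a 9:3:4 ratio (total parts = 16):
  agouti: 904 × 9/16 = 508.5
  black: 904 × 3/16 = 169.5
  albino: 904 × 4/16 = 226
Contribution of black: (112 − 169.5)² / 169.5 = 19.5059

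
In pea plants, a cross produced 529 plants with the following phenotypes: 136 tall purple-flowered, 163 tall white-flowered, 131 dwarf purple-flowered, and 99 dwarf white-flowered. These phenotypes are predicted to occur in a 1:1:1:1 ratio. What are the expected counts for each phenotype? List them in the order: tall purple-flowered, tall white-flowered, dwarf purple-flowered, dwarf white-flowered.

132.25, 132.25, 132.25, 132.25

Under the 1:1:1:1 hypothesis (Σ ratio = 4, N = 529):
  tall purple-flowered: 529 × 1/4 = 132.25
  tall white-flowered: 529 × 1/4 = 132.25
  dwarf purple-flowered: 529 × 1/4 = 132.25
  dwarf white-flowered: 529 × 1/4 = 132.25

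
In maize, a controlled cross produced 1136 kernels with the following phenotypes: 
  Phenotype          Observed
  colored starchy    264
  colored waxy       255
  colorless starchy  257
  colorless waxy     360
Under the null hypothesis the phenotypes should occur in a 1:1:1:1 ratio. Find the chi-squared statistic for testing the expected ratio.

27.275

Total ratio parts = 4. Expected numbers out of 1136:
  colored starchy: 1136 × 1/4 = 284
  colored waxy: 1136 × 1/4 = 284
  colorless starchy: 1136 × 1/4 = 284
  colorless waxy: 1136 × 1/4 = 284
χ² = Σ (O − E)² / E
  colored starchy: (264 − 284)² / 284 = 1.4085
  colored waxy: (255 − 284)² / 284 = 2.9613
  colorless starchy: (257 − 284)² / 284 = 2.5669
  colorless waxy: (360 − 284)² / 284 = 20.3380
χ² = 1.4085 + 2.9613 + 2.5669 + 20.3380 = 27.2747 ≈ 27.275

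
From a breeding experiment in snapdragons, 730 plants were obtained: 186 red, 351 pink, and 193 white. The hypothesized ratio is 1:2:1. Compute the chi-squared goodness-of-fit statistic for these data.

1.208

Total ratio parts = 4. Expected numbers out of 730:
  red: 730 × 1/4 = 182.5
  pink: 730 × 2/4 = 365
  white: 730 × 1/4 = 182.5
χ² = Σ (O − E)² / E
  red: (186 − 182.5)² / 182.5 = 0.0671
  pink: (351 − 365)² / 365 = 0.5370
  white: (193 − 182.5)² / 182.5 = 0.6041
χ² = 0.0671 + 0.5370 + 0.6041 = 1.2082 ≈ 1.208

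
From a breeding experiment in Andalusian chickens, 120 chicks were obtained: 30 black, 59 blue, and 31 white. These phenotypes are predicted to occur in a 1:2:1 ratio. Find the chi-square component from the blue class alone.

Expected counts for N = 120 under a 1:2:1 ratio (total parts = 4):
  black: 120 × 1/4 = 30
  blue: 120 × 2/4 = 60
  white: 120 × 1/4 = 30
Contribution of blue: (59 − 60)² / 60 = 0.0167

0.017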